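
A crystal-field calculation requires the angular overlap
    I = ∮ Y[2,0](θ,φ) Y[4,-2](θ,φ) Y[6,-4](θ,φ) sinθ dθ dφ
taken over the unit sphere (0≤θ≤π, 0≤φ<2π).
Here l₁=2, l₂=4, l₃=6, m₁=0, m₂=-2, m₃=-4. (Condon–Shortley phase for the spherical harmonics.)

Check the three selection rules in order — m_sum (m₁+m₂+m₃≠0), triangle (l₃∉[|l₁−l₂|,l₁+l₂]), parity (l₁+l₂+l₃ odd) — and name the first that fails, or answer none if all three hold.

m_sum

m₁+m₂+m₃ = 0 − 2 − 4 = -6  ✗
triangle: |2−4|=2 ≤ l₃=6 ≤ 2+4=6
parity: l₁+l₂+l₃ = 12 is even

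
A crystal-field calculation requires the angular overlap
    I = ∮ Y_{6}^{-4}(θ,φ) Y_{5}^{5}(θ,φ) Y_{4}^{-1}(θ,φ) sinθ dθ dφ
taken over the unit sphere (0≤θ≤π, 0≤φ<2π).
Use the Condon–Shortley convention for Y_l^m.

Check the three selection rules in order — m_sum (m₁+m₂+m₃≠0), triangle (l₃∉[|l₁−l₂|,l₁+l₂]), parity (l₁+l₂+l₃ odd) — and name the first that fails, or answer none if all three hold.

azimuthal sum: -4 + 5 − 1 = 0  ✓
1 ≤ 4 ≤ 11 (triangle on l)  ✓
L = 6 + 5 + 4 = 15 (odd)  ✗

parity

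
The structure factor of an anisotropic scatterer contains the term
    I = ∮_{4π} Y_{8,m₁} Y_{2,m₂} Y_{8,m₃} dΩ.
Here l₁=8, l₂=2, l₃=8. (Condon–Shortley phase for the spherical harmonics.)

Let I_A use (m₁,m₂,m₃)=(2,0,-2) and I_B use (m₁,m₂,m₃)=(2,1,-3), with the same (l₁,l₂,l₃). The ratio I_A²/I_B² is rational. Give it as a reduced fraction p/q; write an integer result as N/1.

16/11

l's match ⇒ only the (l;m) 3-j factors differ between A and B.
A: triangle coeff Δ(8,2,8) = 1/348840; Σ_t [0,2]: t=0:+1/116121600 t=1:−1/43545600 t=2:+1/348364800 = -1/87091200; (3j)²=10/969 [(8 2 8; 2 0 -2)], sign=-1
B: triangle coeff Δ(8,2,8) = 1/348840; Σ_t [1,2]: t=1:−1/87091200 t=2:+1/174182400 = -1/174182400; (3j)²=55/7752 [(8 2 8; 2 1 -3)], sign=+1
I_A²/I_B² = (10/969)/(55/7752) = 16/11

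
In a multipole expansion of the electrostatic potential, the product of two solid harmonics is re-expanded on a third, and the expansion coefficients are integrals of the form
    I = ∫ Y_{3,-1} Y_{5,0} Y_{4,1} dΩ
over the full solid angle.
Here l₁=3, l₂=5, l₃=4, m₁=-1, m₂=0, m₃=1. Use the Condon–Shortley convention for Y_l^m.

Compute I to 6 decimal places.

-0.009577

Checks pass: Σm=0; 12 even; l₃=4∈[2,8].
(2·3+1)(2·5+1)(2·4+1) = 693
Δ: 4! 2! 6! / 13! → 1/180180
sum: t=1:−1/576 t=2:+1/144 t=3:−1/576 = 1/288
3j²(3 5 4; 0 0 0) = Δ·Π!·Σ² = 20/1001  (sign +1)
sum: t=2:+1/288 t=3:−1/288 t=4:+1/5760 = 1/5760
3j²(3 5 4; -1 0 1) = Δ·Π!·Σ² = 1/12012  (sign -1)
combine: 4πI² = 693·20/1001·1/12012 = 15/13013
take √, sign -1: I = -0.00957750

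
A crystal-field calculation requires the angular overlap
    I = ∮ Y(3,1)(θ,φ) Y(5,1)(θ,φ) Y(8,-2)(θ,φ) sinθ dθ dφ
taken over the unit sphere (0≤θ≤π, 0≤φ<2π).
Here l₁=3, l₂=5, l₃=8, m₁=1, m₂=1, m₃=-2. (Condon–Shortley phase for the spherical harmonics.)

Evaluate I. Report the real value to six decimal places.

Rules hold: Σm=0, L=16 even, 2≤8≤8.
N = 7·11·17 = 1309
Δ = 0!·6!·10!/17! = 1/136136
Racah Σ t=0..0: t=0:+1/518400 = 1/518400
⇒ 3j(3 5 8; 0 0 0)² = 56/2431, sgn +1
Racah Σ t=0..0: t=0:+1/829440 = 1/829440
⇒ 3j(3 5 8; 1 1 -2)² = 225/9724, sgn +1
4πI² = N·(3j₀)²·(3jₘ)² = 22050/31603
I = +1·√(0.697719/4π) = 0.23563251

0.235633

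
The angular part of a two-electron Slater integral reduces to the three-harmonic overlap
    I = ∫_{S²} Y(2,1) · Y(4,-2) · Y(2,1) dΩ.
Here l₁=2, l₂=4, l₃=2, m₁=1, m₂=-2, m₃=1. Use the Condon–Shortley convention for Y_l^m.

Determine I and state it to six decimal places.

Checks pass: Σm=0; 8 even; l₃=2∈[2,6].
(2·2+1)(2·4+1)(2·2+1) = 225
Δ: 4! 0! 4! / 9! → 1/630
sum: t=2:+1/16 = 1/16
3j²(2 4 2; 0 0 0) = Δ·Π!·Σ² = 2/35  (sign +1)
sum: t=1:−1/36 = -1/36
3j²(2 4 2; 1 -2 1) = Δ·Π!·Σ² = 4/63  (sign +1)
combine: 4πI² = 225·2/35·4/63 = 40/49
take √, sign +1: I = 0.25487487

0.254875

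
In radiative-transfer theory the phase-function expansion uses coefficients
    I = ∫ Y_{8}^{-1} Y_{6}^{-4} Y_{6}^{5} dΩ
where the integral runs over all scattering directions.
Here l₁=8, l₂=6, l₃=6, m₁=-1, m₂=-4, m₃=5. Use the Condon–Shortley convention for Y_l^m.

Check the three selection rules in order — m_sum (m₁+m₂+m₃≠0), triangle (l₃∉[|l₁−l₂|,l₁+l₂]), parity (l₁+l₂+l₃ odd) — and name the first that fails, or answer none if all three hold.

m₁+m₂+m₃ = -1 − 4 + 5 = 0  ✓
triangle: |8−6|=2 ≤ l₃=6 ≤ 8+6=14  ✓
parity: l₁+l₂+l₃ = 20 is even  ✓

none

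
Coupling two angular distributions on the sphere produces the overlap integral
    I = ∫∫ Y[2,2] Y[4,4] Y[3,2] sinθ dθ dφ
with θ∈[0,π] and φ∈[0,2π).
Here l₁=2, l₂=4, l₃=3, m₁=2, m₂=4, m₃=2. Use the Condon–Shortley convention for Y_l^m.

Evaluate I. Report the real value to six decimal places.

0.000000

m-sum = 2 + 4 + 2 = 8 ≠ 0 ⇒ I = 0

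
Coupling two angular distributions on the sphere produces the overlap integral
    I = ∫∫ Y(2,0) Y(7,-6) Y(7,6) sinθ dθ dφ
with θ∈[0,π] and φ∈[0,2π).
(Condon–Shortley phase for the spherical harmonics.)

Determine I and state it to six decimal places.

Rules hold: Σm=0, L=16 even, 5≤7≤9.
N = 5·15·15 = 1125
Δ = 2!·2!·12!/17! = 1/185640
Racah Σ t=0..2: t=0:+1/2419200 t=1:−1/518400 t=2:+1/2419200 = -1/907200
⇒ 3j(2 7 7; 0 0 0)² = 56/3315, sgn +1
Racah Σ t=0..1: t=0:+1/159667200 t=1:−1/479001600 = 1/239500800
⇒ 3j(2 7 7; 0 -6 6)² = 26/1785, sgn -1
4πI² = N·(3j₀)²·(3jₘ)² = 80/289
I = -1·√(0.276817/4π) = -0.14841956

-0.148420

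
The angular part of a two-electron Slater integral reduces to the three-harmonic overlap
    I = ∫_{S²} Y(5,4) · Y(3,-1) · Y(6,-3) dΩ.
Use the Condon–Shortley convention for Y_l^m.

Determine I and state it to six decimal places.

0.176531

Rules hold: Σm=0, L=14 even, 2≤6≤8.
N = 11·7·13 = 1001
Δ = 2!·8!·4!/15! = 1/675675
Racah Σ t=0..2: t=0:+1/8640 t=1:−1/2304 t=2:+1/8640 = -7/34560
⇒ 3j(5 3 6; 0 0 0)² = 7/429, sgn -1
Racah Σ t=0..1: t=0:+1/40320 t=1:−1/241920 = 1/48384
⇒ 3j(5 3 6; 4 -1 -3)² = 24/1001, sgn -1
4πI² = N·(3j₀)²·(3jₘ)² = 56/143
I = +1·√(0.391608/4π) = 0.17653103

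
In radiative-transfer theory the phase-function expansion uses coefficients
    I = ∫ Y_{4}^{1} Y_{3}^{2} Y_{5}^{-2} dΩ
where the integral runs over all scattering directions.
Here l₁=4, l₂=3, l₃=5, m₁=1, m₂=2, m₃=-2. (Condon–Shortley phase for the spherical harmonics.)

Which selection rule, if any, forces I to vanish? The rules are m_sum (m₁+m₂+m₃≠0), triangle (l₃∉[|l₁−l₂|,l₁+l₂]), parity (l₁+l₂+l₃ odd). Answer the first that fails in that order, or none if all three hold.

Σmᵢ = 1  ✗
l₃∈[|l₁−l₂|,l₁+l₂]=[1,7], have l₃=5
Σlᵢ = 12 ⇒ even

m_sum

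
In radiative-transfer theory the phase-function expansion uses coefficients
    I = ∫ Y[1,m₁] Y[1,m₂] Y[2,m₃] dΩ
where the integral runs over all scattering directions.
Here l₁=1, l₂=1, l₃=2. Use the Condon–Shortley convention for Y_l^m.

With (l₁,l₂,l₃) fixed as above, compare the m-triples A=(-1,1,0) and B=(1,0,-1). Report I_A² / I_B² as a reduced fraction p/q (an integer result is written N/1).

1/3

Same 1,1,2: normalisation and zero-m 3j drop out of the ratio.
A: Δ: 0! 2! 2! / 5! → 1/30; sum: t=0:+1/4 = 1/4; 3j²(1 1 2; -1 1 0) = Δ·Π!·Σ² = 1/30  (sign +1)
B: Δ: 0! 2! 2! / 5! → 1/30; sum: t=0:+1/2 = 1/2; 3j²(1 1 2; 1 0 -1) = Δ·Π!·Σ² = 1/10  (sign -1)
I_A²/I_B² = (1/30)/(1/10) = 1/3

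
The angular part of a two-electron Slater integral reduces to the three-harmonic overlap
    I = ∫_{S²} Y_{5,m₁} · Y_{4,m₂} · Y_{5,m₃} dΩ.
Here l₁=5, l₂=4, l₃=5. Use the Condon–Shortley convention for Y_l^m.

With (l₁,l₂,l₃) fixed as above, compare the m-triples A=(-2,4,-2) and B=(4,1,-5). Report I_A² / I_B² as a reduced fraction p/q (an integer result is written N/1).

Same 5,4,5: normalisation and zero-m 3j drop out of the ratio.
A: Δ: 4! 6! 4! / 15! → 1/3153150; sum: t=4:+1/20736 = 1/20736; 3j²(5 4 5; -2 4 -2) = Δ·Π!·Σ² = 35/1287  (sign -1)
B: Δ: 4! 6! 4! / 15! → 1/3153150; sum: t=1:−1/103680 = -1/103680; 3j²(5 4 5; 4 1 -5) = Δ·Π!·Σ² = 4/143  (sign -1)
I_A²/I_B² = (35/1287)/(4/143) = 35/36

35/36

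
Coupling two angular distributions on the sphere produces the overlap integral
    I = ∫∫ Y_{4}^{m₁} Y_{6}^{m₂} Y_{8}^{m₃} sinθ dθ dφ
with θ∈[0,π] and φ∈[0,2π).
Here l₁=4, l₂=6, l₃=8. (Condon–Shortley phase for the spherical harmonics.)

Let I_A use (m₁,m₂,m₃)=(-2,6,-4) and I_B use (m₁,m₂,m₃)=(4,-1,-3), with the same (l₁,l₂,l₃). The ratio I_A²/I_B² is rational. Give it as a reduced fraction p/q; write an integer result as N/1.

165/686

Same 4,6,8: normalisation and zero-m 3j drop out of the ratio.
A: Δ: 2! 6! 10! / 19! → 1/23279256; sum: t=2:+1/348364800 = 1/348364800; 3j²(4 6 8; -2 6 -4) = Δ·Π!·Σ² = 165/58786  (sign +1)
B: Δ: 2! 6! 10! / 19! → 1/23279256; sum: t=0:+1/20736000 = 1/20736000; 3j²(4 6 8; 4 -1 -3) = Δ·Π!·Σ² = 49/4199  (sign -1)
I_A²/I_B² = (165/58786)/(49/4199) = 165/686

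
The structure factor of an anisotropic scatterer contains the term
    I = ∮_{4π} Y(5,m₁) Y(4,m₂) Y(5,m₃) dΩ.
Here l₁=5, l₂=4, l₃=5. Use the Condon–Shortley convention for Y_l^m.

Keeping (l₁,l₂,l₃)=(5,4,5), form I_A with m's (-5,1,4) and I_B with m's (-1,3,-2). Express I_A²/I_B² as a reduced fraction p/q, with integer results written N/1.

l's match ⇒ only the (l;m) 3-j factors differ between A and B.
A: triangle coeff Δ(5,4,5) = 1/3153150; Σ_t [4,4]: t=4:+1/103680 = 1/103680; (3j)²=4/143 [(5 4 5; -5 1 4)], sign=-1
B: triangle coeff Δ(5,4,5) = 1/3153150; Σ_t [3,4]: t=3:−1/5184 t=4:+1/6912 = -1/20736; (3j)²=5/2574 [(5 4 5; -1 3 -2)], sign=+1
I_A²/I_B² = (4/143)/(5/2574) = 72/5

72/5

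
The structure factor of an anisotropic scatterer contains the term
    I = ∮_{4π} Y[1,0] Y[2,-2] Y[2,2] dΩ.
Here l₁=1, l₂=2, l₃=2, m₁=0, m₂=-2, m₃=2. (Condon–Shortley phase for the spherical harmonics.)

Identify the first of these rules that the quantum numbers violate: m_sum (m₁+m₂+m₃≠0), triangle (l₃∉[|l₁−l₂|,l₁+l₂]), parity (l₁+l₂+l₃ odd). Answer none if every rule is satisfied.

m₁+m₂+m₃ = 0 − 2 + 2 = 0  ✓
triangle: |1−2|=1 ≤ l₃=2 ≤ 1+2=3  ✓
parity: l₁+l₂+l₃ = 5 is odd  ✗

parity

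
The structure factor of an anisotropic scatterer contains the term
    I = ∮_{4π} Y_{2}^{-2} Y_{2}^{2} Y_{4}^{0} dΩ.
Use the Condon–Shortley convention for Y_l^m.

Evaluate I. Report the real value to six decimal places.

0.040299

Checks pass: Σm=0; 8 even; l₃=4∈[0,4].
(2·2+1)(2·2+1)(2·4+1) = 225
Δ: 0! 4! 4! / 9! → 1/630
sum: t=0:+1/16 = 1/16
3j²(2 2 4; 0 0 0) = Δ·Π!·Σ² = 2/35  (sign +1)
sum: t=0:+1/576 = 1/576
3j²(2 2 4; -2 2 0) = Δ·Π!·Σ² = 1/630  (sign +1)
combine: 4πI² = 225·2/35·1/630 = 1/49
take √, sign +1: I = 0.04029926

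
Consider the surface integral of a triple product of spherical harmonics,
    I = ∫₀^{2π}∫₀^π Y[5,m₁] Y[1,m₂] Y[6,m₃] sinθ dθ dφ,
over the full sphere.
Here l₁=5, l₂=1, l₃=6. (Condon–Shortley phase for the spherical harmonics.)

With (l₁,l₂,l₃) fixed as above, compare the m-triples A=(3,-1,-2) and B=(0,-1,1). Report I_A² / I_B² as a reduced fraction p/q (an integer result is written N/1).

2/7

Same 5,1,6: normalisation and zero-m 3j drop out of the ratio.
A: Δ: 0! 10! 2! / 13! → 1/858; sum: t=0:+1/161280 = 1/161280; 3j²(5 1 6; 3 -1 -2) = Δ·Π!·Σ² = 1/143  (sign +1)
B: Δ: 0! 10! 2! / 13! → 1/858; sum: t=0:+1/28800 = 1/28800; 3j²(5 1 6; 0 -1 1) = Δ·Π!·Σ² = 7/286  (sign -1)
I_A²/I_B² = (1/143)/(7/286) = 2/7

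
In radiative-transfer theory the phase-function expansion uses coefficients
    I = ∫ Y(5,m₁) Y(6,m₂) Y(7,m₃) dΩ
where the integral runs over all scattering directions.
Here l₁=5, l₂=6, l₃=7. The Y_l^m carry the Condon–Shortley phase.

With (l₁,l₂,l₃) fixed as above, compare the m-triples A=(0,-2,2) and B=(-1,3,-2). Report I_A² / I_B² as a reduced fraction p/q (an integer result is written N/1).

135/61952

l's match ⇒ only the (l;m) 3-j factors differ between A and B.
A: triangle coeff Δ(5,6,7) = 1/174594420; Σ_t [0,4]: t=0:+1/1658880 t=1:−1/207360 t=2:+1/207360 t=3:−1/1451520 t=4:+1/116121600 = -1/12902400; (3j)²=27/1293292 [(5 6 7; 0 -2 2)], sign=+1
B: triangle coeff Δ(5,6,7) = 1/174594420; Σ_t [1,4]: t=1:−1/29030400 t=2:+1/967680 t=3:−1/311040 t=4:+1/829440 = -11/10886400; (3j)²=1408/146965 [(5 6 7; -1 3 -2)], sign=+1
I_A²/I_B² = (27/1293292)/(1408/146965) = 135/61952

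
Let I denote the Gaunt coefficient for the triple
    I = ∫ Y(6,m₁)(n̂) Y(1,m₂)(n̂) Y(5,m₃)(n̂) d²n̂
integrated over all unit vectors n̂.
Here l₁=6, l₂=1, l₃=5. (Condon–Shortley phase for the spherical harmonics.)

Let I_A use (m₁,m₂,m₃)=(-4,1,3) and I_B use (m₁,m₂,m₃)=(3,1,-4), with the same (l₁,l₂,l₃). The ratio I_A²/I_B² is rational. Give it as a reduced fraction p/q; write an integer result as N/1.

l's match ⇒ only the (l;m) 3-j factors differ between A and B.
A: triangle coeff Δ(6,1,5) = 1/858; Σ_t [2,2]: t=2:+1/161280 = 1/161280; (3j)²=15/286 [(6 1 5; -4 1 3)], sign=+1
B: triangle coeff Δ(6,1,5) = 1/858; Σ_t [2,2]: t=2:+1/725760 = 1/725760; (3j)²=1/286 [(6 1 5; 3 1 -4)], sign=-1
I_A²/I_B² = (15/286)/(1/286) = 15/1

15/1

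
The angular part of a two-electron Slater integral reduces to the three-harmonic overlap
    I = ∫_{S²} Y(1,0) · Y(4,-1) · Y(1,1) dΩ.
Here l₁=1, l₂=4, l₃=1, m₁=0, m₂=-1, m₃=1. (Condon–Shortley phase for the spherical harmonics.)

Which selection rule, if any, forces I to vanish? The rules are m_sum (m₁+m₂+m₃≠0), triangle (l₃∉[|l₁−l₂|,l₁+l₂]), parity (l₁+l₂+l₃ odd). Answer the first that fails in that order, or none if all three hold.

triangle

m₁+m₂+m₃ = 0 − 1 + 1 = 0  ✓
triangle: |1−4|=3 ≤ l₃=1 ≤ 1+4=5  ✗
parity: l₁+l₂+l₃ = 6 is even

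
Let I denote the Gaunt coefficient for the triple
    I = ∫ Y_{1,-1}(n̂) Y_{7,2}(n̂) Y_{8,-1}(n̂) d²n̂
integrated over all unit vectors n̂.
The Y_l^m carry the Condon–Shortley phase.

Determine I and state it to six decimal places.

Checks pass: Σm=0; 16 even; l₃=8∈[6,8].
(2·1+1)(2·7+1)(2·8+1) = 765
Δ: 0! 2! 14! / 17! → 1/2040
sum: t=0:+1/25401600 = 1/25401600
3j²(1 7 8; 0 0 0) = Δ·Π!·Σ² = 8/255  (sign +1)
sum: t=0:+1/87091200 = 1/87091200
3j²(1 7 8; -1 2 -1) = Δ·Π!·Σ² = 7/680  (sign -1)
combine: 4πI² = 765·8/255·7/680 = 21/85
take √, sign -1: I = -0.14021525

-0.140215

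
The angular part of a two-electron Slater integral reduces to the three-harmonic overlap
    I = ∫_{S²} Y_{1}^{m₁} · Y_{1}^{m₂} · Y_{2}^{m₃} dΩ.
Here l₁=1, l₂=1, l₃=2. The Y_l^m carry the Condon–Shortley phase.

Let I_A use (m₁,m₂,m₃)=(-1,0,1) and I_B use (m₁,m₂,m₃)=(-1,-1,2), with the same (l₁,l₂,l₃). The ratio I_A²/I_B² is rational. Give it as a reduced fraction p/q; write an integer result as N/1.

1/2

Shared (l₁,l₂,l₃)=(1,1,2): N and (l;000)² cancel in I_A²/I_B².
A: Δ = 0!·2!·2!/5! = 1/30; Racah Σ t=0..0: t=0:+1/2 = 1/2; ⇒ 3j(1 1 2; -1 0 1)² = 1/10, sgn -1
B: Δ = 0!·2!·2!/5! = 1/30; Racah Σ t=0..0: t=0:+1/4 = 1/4; ⇒ 3j(1 1 2; -1 -1 2)² = 1/5, sgn +1
I_A²/I_B² = (1/10)/(1/5) = 1/2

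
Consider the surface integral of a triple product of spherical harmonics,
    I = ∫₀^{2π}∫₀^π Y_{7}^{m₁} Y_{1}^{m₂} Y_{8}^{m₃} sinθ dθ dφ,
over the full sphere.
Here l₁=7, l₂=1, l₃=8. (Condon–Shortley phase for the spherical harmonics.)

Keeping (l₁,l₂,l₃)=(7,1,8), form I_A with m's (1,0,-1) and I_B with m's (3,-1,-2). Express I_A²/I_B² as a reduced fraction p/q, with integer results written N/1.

21/5

Same 7,1,8: normalisation and zero-m 3j drop out of the ratio.
A: Δ: 0! 14! 2! / 17! → 1/2040; sum: t=0:+1/29030400 = 1/29030400; 3j²(7 1 8; 1 0 -1) = Δ·Π!·Σ² = 21/680  (sign -1)
B: Δ: 0! 14! 2! / 17! → 1/2040; sum: t=0:+1/174182400 = 1/174182400; 3j²(7 1 8; 3 -1 -2) = Δ·Π!·Σ² = 1/136  (sign +1)
I_A²/I_B² = (21/680)/(1/136) = 21/5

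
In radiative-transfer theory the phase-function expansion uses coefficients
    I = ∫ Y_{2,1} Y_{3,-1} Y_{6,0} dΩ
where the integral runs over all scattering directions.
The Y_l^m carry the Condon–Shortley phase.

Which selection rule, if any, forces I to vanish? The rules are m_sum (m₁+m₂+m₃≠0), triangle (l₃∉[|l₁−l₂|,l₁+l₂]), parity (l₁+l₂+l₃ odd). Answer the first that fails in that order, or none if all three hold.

triangle

m₁+m₂+m₃ = 1 − 1 + 0 = 0  ✓
triangle: |2−3|=1 ≤ l₃=6 ≤ 2+3=5  ✗
parity: l₁+l₂+l₃ = 11 is odd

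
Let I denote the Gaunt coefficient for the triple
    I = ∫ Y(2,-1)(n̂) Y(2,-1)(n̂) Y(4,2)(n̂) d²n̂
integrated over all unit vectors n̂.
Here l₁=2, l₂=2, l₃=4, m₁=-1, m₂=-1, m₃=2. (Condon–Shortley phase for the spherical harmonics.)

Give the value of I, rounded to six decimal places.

0.254875

m-sum 0 ✓  L=8 even ✓  0≤4≤4 ✓
Π(2lᵢ+1) = 5×5×9 = 225
triangle coeff Δ(2,2,4) = 1/630
Σ_t [0,0]: t=0:+1/16 = 1/16
(3j)²=2/35 [(2 2 4; 0 0 0)], sign=+1
Σ_t [0,0]: t=0:+1/36 = 1/36
(3j)²=4/63 [(2 2 4; -1 -1 2)], sign=+1
⇒ 4πI² = 40/49
I = (+1)√(40/49/(4π)) = 0.25487487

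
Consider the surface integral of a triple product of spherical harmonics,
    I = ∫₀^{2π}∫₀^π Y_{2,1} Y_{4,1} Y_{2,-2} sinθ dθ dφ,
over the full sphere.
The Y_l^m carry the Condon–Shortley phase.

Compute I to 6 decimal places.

m-sum 0 ✓  L=8 even ✓  2≤2≤6 ✓
Π(2lᵢ+1) = 5×9×5 = 225
triangle coeff Δ(2,4,2) = 1/630
Σ_t [2,2]: t=2:+1/16 = 1/16
(3j)²=2/35 [(2 4 2; 0 0 0)], sign=+1
Σ_t [1,1]: t=1:−1/144 = -1/144
(3j)²=1/126 [(2 4 2; 1 1 -2)], sign=-1
⇒ 4πI² = 5/49
I = (-1)√(5/49/(4π)) = -0.09011188

-0.090112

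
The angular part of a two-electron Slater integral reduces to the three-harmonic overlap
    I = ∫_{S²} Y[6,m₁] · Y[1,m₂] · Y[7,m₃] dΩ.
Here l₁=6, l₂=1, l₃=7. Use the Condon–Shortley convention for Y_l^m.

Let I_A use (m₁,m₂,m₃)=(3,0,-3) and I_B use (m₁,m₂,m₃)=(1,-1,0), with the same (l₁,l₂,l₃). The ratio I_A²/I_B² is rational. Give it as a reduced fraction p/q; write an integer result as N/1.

40/21

l's match ⇒ only the (l;m) 3-j factors differ between A and B.
A: triangle coeff Δ(6,1,7) = 1/1365; Σ_t [0,0]: t=0:+1/2177280 = 1/2177280; (3j)²=8/273 [(6 1 7; 3 0 -3)], sign=+1
B: triangle coeff Δ(6,1,7) = 1/1365; Σ_t [0,0]: t=0:+1/1209600 = 1/1209600; (3j)²=1/65 [(6 1 7; 1 -1 0)], sign=-1
I_A²/I_B² = (8/273)/(1/65) = 40/21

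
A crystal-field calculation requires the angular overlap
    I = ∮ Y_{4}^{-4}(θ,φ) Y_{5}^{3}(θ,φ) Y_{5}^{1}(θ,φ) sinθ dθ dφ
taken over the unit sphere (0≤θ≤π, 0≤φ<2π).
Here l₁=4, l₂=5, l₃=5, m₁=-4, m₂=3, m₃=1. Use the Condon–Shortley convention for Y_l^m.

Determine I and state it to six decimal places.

Rules hold: Σm=0, L=14 even, 1≤5≤9.
N = 9·11·11 = 1089
Δ = 4!·4!·6!/15! = 1/3153150
Racah Σ t=0..4: t=0:+1/69120 t=1:−1/1728 t=2:+1/576 t=3:−1/1728 t=4:+1/69120 = 7/11520
⇒ 3j(4 5 5; 0 0 0)² = 2/143, sgn -1
Racah Σ t=4..4: t=4:+1/27648 = 1/27648
⇒ 3j(4 5 5; -4 3 1)² = 10/429, sgn +1
4πI² = N·(3j₀)²·(3jₘ)² = 60/169
I = -1·√(0.35503/4π) = -0.16808437

-0.168084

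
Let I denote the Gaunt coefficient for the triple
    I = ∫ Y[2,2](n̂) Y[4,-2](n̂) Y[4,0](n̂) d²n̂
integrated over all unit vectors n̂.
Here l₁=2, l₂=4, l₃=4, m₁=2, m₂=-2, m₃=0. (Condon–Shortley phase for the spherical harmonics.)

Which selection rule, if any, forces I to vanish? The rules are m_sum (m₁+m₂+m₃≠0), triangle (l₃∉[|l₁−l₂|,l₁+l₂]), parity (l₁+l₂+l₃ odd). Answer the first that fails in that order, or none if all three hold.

none

Σmᵢ = 0  ✓
l₃∈[|l₁−l₂|,l₁+l₂]=[2,6], have l₃=4  ✓
Σlᵢ = 10 ⇒ even  ✓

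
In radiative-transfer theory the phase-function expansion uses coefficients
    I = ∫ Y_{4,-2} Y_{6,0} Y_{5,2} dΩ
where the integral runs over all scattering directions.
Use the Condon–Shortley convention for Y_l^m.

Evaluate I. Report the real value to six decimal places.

0.000000

l₁+l₂+l₃=15 is odd: 3j(l;000)=0 ⇒ I=0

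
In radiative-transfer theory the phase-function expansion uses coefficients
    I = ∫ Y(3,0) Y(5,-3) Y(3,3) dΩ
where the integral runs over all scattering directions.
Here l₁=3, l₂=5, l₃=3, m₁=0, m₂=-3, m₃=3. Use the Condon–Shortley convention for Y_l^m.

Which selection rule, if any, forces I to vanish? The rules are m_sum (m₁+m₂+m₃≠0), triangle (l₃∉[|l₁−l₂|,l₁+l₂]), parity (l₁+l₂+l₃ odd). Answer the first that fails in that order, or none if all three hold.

parity

Σmᵢ = 0  ✓
l₃∈[|l₁−l₂|,l₁+l₂]=[2,8], have l₃=3  ✓
Σlᵢ = 11 ⇒ odd  ✗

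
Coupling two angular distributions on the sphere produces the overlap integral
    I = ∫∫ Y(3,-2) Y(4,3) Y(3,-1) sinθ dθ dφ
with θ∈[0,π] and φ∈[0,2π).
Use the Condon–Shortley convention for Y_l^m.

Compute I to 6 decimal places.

Rules hold: Σm=0, L=10 even, 1≤3≤7.
N = 7·9·7 = 441
Δ = 4!·2!·4!/11! = 1/34650
Racah Σ t=1..3: t=1:−1/72 t=2:+1/16 t=3:−1/72 = 5/144
⇒ 3j(3 4 3; 0 0 0)² = 2/77, sgn -1
Racah Σ t=3..4: t=3:−1/288 t=4:+1/144 = 1/288
⇒ 3j(3 4 3; -2 3 -1)² = 1/99, sgn +1
4πI² = N·(3j₀)²·(3jₘ)² = 14/121
I = -1·√(0.115702/4π) = -0.09595473

-0.095955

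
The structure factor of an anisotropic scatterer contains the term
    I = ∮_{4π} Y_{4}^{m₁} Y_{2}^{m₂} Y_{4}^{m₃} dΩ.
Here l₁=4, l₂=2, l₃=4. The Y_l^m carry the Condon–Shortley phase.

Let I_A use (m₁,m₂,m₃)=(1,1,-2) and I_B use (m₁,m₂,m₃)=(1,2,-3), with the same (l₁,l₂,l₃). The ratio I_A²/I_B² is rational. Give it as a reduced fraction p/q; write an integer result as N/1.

Shared (l₁,l₂,l₃)=(4,2,4): N and (l;000)² cancel in I_A²/I_B².
A: Δ = 2!·6!·2!/11! = 1/13860; Racah Σ t=1..2: t=1:−1/96 t=2:+1/240 = -1/160; ⇒ 3j(4 2 4; 1 1 -2)² = 27/1540, sgn -1
B: Δ = 2!·6!·2!/11! = 1/13860; Racah Σ t=2..2: t=2:+1/480 = 1/480; ⇒ 3j(4 2 4; 1 2 -3)² = 3/110, sgn -1
I_A²/I_B² = (27/1540)/(3/110) = 9/14

9/14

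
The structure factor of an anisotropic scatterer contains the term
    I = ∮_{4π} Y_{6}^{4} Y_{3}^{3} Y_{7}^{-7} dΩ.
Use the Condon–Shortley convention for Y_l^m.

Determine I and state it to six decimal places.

0.105068

m-sum 0 ✓  L=16 even ✓  3≤7≤9 ✓
Π(2lᵢ+1) = 13×7×15 = 1365
triangle coeff Δ(6,3,7) = 1/2042040
Σ_t [0,2]: t=0:+1/207360 t=1:−1/57600 t=2:+1/207360 = -1/129600
(3j)²=168/12155 [(6 3 7; 0 0 0)], sign=+1
Σ_t [2,2]: t=2:+1/174182400 = 1/174182400
(3j)²=1/136 [(6 3 7; 4 3 -7)], sign=+1
⇒ 4πI² = 441/3179
I = (+1)√(441/3179/(4π)) = 0.10506767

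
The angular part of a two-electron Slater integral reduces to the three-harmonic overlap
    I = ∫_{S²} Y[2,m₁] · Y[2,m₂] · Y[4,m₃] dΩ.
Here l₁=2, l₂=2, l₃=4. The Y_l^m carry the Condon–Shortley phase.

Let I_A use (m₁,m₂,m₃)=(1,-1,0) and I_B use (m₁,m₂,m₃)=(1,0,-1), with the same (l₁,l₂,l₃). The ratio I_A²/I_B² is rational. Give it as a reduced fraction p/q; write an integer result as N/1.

Shared (l₁,l₂,l₃)=(2,2,4): N and (l;000)² cancel in I_A²/I_B².
A: Δ = 0!·4!·4!/9! = 1/630; Racah Σ t=0..0: t=0:+1/36 = 1/36; ⇒ 3j(2 2 4; 1 -1 0)² = 8/315, sgn +1
B: Δ = 0!·4!·4!/9! = 1/630; Racah Σ t=0..0: t=0:+1/24 = 1/24; ⇒ 3j(2 2 4; 1 0 -1)² = 1/21, sgn -1
I_A²/I_B² = (8/315)/(1/21) = 8/15

8/15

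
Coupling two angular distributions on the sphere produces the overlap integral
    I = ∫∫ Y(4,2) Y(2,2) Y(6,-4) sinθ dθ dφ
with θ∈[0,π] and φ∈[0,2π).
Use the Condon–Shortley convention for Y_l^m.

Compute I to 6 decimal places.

Rules hold: Σm=0, L=12 even, 2≤6≤6.
N = 9·5·13 = 585
Δ = 0!·8!·4!/13! = 1/6435
Racah Σ t=0..0: t=0:+1/2304 = 1/2304
⇒ 3j(4 2 6; 0 0 0)² = 5/143, sgn +1
Racah Σ t=0..0: t=0:+1/34560 = 1/34560
⇒ 3j(4 2 6; 2 2 -4)² = 14/429, sgn +1
4πI² = N·(3j₀)²·(3jₘ)² = 1050/1573
I = +1·√(0.667514/4π) = 0.23047581

0.230476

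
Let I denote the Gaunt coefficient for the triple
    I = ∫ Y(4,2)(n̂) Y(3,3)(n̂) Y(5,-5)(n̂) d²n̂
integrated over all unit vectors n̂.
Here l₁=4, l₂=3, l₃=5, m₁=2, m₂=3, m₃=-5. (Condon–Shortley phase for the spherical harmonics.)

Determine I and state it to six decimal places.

0.138791

Checks pass: Σm=0; 12 even; l₃=5∈[1,7].
(2·4+1)(2·3+1)(2·5+1) = 693
Δ: 2! 6! 4! / 13! → 1/180180
sum: t=0:+1/576 t=1:−1/144 t=2:+1/576 = -1/288
3j²(4 3 5; 0 0 0) = Δ·Π!·Σ² = 20/1001  (sign +1)
sum: t=2:+1/34560 = 1/34560
3j²(4 3 5; 2 3 -5) = Δ·Π!·Σ² = 5/286  (sign +1)
combine: 4πI² = 693·20/1001·5/286 = 450/1859
take √, sign +1: I = 0.13879110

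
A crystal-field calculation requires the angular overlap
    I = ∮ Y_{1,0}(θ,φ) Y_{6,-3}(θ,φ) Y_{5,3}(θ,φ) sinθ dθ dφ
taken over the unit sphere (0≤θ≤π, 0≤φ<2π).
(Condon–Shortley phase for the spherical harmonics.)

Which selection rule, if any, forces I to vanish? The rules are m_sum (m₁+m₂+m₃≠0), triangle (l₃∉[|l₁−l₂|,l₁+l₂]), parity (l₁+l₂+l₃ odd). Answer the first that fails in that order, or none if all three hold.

none

Σmᵢ = 0  ✓
l₃∈[|l₁−l₂|,l₁+l₂]=[5,7], have l₃=5  ✓
Σlᵢ = 12 ⇒ even  ✓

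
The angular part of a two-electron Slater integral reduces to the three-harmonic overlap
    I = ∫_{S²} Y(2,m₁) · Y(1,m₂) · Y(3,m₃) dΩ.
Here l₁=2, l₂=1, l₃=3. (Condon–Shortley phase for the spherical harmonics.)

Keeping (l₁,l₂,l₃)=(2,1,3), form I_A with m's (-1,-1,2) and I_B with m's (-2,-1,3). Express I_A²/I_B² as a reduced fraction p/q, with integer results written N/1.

2/3

Shared (l₁,l₂,l₃)=(2,1,3): N and (l;000)² cancel in I_A²/I_B².
A: Δ = 0!·4!·2!/7! = 1/105; Racah Σ t=0..0: t=0:+1/12 = 1/12; ⇒ 3j(2 1 3; -1 -1 2)² = 2/21, sgn -1
B: Δ = 0!·4!·2!/7! = 1/105; Racah Σ t=0..0: t=0:+1/48 = 1/48; ⇒ 3j(2 1 3; -2 -1 3)² = 1/7, sgn +1
I_A²/I_B² = (2/21)/(1/7) = 2/3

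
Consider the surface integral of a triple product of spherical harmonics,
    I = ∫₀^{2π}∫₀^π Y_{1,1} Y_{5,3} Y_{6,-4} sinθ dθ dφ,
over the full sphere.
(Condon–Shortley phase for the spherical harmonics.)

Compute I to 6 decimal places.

0.274090

m-sum 0 ✓  L=12 even ✓  4≤6≤6 ✓
Π(2lᵢ+1) = 3×11×13 = 429
triangle coeff Δ(1,5,6) = 1/858
Σ_t [0,0]: t=0:+1/14400 = 1/14400
(3j)²=6/143 [(1 5 6; 0 0 0)], sign=+1
Σ_t [0,0]: t=0:+1/161280 = 1/161280
(3j)²=15/286 [(1 5 6; 1 3 -4)], sign=+1
⇒ 4πI² = 135/143
I = (+1)√(135/143/(4π)) = 0.27409047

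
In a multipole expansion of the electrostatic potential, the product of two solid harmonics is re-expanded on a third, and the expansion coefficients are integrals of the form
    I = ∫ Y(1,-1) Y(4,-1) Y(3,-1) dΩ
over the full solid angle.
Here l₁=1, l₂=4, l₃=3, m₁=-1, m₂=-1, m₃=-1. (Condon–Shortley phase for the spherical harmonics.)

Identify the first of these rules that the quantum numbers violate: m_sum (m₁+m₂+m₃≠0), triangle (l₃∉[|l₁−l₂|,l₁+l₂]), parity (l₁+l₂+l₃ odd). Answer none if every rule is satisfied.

m_sum

m₁+m₂+m₃ = -1 − 1 − 1 = -3  ✗
triangle: |1−4|=3 ≤ l₃=3 ≤ 1+4=5
parity: l₁+l₂+l₃ = 8 is even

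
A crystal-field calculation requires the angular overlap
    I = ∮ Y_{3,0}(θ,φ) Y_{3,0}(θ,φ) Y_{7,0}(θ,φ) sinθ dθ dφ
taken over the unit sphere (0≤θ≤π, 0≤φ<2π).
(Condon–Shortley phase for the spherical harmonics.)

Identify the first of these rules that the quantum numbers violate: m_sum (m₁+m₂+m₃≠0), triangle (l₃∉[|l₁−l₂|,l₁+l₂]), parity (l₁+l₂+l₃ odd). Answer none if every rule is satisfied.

m₁+m₂+m₃ = 0 + 0 + 0 = 0  ✓
triangle: |3−3|=0 ≤ l₃=7 ≤ 3+3=6  ✗
parity: l₁+l₂+l₃ = 13 is odd

triangle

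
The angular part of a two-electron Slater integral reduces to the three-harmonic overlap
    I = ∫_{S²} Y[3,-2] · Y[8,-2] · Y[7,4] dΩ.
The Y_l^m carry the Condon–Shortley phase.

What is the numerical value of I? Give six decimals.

Rules hold: Σm=0, L=18 even, 5≤7≤11.
N = 7·17·15 = 1785
Δ = 4!·2!·12!/19! = 1/5290740
Racah Σ t=1..3: t=1:−1/7257600 t=2:+1/2073600 t=3:−1/7257600 = 1/4838400
⇒ 3j(3 8 7; 0 0 0)² = 252/20995, sgn -1
Racah Σ t=3..4: t=3:−1/26127360 t=4:+1/174182400 = -17/522547200
⇒ 3j(3 8 7; -2 -2 4)² = 935/62244, sgn +1
4πI² = N·(3j₀)²·(3jₘ)² = 19635/61009
I = -1·√(0.321838/4π) = -0.16003448

-0.160034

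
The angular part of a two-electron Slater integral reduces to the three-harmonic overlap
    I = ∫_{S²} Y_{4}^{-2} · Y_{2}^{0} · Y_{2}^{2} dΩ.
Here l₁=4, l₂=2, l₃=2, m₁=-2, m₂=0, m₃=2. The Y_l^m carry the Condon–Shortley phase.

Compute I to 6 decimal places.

0.156078

m-sum 0 ✓  L=8 even ✓  2≤2≤6 ✓
Π(2lᵢ+1) = 9×5×5 = 225
triangle coeff Δ(4,2,2) = 1/630
Σ_t [2,2]: t=2:+1/16 = 1/16
(3j)²=2/35 [(4 2 2; 0 0 0)], sign=+1
Σ_t [2,2]: t=2:+1/96 = 1/96
(3j)²=1/42 [(4 2 2; -2 0 2)], sign=+1
⇒ 4πI² = 15/49
I = (+1)√(15/49/(4π)) = 0.15607835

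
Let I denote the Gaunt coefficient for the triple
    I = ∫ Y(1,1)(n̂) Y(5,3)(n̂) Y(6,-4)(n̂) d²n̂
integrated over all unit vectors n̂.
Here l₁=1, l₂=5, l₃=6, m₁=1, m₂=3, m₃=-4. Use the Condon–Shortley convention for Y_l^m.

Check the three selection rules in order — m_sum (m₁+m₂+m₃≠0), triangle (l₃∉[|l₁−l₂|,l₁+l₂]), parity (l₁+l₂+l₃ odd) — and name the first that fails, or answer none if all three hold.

m₁+m₂+m₃ = 1 + 3 − 4 = 0  ✓
triangle: |1−5|=4 ≤ l₃=6 ≤ 1+5=6  ✓
parity: l₁+l₂+l₃ = 12 is even  ✓

none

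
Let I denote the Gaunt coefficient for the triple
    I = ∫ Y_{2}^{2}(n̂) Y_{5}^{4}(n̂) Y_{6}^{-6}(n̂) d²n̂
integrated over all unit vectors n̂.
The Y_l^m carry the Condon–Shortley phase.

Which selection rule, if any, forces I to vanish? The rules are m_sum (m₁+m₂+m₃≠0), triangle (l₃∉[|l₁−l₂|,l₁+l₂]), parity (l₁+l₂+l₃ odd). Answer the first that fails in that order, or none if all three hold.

azimuthal sum: 2 + 4 − 6 = 0  ✓
3 ≤ 6 ≤ 7 (triangle on l)  ✓
L = 2 + 5 + 6 = 13 (odd)  ✗

parity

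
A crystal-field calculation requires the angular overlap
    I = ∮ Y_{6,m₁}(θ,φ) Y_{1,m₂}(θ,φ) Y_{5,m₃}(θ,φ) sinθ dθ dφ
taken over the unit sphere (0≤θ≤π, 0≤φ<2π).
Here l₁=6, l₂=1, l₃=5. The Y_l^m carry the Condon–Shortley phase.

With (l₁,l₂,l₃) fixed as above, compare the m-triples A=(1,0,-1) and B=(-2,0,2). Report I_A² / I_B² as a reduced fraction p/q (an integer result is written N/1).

Same 6,1,5: normalisation and zero-m 3j drop out of the ratio.
A: Δ: 2! 10! 0! / 13! → 1/858; sum: t=1:−1/17280 = -1/17280; 3j²(6 1 5; 1 0 -1) = Δ·Π!·Σ² = 35/858  (sign -1)
B: Δ: 2! 10! 0! / 13! → 1/858; sum: t=1:−1/30240 = -1/30240; 3j²(6 1 5; -2 0 2) = Δ·Π!·Σ² = 16/429  (sign +1)
I_A²/I_B² = (35/858)/(16/429) = 35/32

35/32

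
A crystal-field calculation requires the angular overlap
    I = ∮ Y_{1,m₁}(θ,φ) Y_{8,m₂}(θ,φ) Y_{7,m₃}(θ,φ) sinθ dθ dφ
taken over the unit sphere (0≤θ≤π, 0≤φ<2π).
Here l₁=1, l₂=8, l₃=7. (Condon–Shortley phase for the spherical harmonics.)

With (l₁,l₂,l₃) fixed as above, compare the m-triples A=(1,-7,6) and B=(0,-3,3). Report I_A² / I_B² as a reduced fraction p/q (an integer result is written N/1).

21/11

Shared (l₁,l₂,l₃)=(1,8,7): N and (l;000)² cancel in I_A²/I_B².
A: Δ = 2!·0!·14!/17! = 1/2040; Racah Σ t=0..0: t=0:+1/12454041600 = 1/12454041600; ⇒ 3j(1 8 7; 1 -7 6)² = 7/136, sgn -1
B: Δ = 2!·0!·14!/17! = 1/2040; Racah Σ t=1..1: t=1:−1/87091200 = -1/87091200; ⇒ 3j(1 8 7; 0 -3 3)² = 11/408, sgn -1
I_A²/I_B² = (7/136)/(11/408) = 21/11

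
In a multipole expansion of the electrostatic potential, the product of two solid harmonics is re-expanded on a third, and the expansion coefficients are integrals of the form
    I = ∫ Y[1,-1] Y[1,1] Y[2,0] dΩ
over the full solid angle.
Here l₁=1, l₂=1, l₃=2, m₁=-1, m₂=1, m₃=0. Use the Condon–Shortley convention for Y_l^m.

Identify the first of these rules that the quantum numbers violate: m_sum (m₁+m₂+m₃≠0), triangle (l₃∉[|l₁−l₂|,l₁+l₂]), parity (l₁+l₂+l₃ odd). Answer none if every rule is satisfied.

none

azimuthal sum: -1 + 1 + 0 = 0  ✓
0 ≤ 2 ≤ 2 (triangle on l)  ✓
L = 1 + 1 + 2 = 4 (even)  ✓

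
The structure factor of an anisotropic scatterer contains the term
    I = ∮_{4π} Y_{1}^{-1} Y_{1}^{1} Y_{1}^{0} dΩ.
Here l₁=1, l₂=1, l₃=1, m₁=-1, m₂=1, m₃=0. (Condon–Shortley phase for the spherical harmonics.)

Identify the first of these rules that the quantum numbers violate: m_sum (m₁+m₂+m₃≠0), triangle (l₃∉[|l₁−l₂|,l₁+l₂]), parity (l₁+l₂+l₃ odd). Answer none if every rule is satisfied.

parity

azimuthal sum: -1 + 1 + 0 = 0  ✓
0 ≤ 1 ≤ 2 (triangle on l)  ✓
L = 1 + 1 + 1 = 3 (odd)  ✗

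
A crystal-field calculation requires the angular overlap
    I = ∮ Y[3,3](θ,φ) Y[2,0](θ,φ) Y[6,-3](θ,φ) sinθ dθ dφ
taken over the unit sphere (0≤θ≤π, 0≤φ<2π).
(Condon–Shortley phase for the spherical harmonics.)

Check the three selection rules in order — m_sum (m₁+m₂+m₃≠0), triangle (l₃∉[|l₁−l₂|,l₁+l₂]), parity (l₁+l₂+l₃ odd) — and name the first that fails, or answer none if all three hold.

azimuthal sum: 3 + 0 − 3 = 0  ✓
1 ≤ 6 ≤ 5 (triangle on l)  ✗
L = 3 + 2 + 6 = 11 (odd)

triangle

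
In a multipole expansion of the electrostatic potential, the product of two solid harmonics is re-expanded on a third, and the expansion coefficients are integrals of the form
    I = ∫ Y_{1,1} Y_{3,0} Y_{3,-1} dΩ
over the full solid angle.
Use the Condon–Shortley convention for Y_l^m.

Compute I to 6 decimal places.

l₁+l₂+l₃=7 is odd: 3j(l;000)=0 ⇒ I=0

0.000000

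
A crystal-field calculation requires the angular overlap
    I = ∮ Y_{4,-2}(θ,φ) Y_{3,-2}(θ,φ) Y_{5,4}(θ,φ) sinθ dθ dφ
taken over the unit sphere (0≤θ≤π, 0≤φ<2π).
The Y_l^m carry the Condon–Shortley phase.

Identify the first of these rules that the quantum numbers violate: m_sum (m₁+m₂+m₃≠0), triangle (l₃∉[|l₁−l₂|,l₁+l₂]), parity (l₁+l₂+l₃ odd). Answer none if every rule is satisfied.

Σmᵢ = 0  ✓
l₃∈[|l₁−l₂|,l₁+l₂]=[1,7], have l₃=5  ✓
Σlᵢ = 12 ⇒ even  ✓

none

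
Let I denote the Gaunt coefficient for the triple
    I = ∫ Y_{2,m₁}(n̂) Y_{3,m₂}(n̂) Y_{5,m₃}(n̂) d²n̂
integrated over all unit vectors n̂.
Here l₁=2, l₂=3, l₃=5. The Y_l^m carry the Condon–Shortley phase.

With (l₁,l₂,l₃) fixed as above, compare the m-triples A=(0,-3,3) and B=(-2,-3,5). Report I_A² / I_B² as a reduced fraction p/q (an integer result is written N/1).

2/15

Shared (l₁,l₂,l₃)=(2,3,5): N and (l;000)² cancel in I_A²/I_B².
A: Δ = 0!·4!·6!/11! = 1/2310; Racah Σ t=0..0: t=0:+1/2880 = 1/2880; ⇒ 3j(2 3 5; 0 -3 3)² = 2/165, sgn +1
B: Δ = 0!·4!·6!/11! = 1/2310; Racah Σ t=0..0: t=0:+1/17280 = 1/17280; ⇒ 3j(2 3 5; -2 -3 5)² = 1/11, sgn +1
I_A²/I_B² = (2/165)/(1/11) = 2/15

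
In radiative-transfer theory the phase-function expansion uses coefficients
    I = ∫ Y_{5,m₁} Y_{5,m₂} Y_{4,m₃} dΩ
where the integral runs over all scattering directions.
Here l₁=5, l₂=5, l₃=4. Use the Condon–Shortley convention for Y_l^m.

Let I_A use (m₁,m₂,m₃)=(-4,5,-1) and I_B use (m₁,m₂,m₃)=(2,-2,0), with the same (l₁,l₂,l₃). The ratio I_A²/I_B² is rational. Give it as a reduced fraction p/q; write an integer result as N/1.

72/1

Same 5,5,4: normalisation and zero-m 3j drop out of the ratio.
A: Δ: 6! 4! 4! / 15! → 1/3153150; sum: t=6:+1/103680 = 1/103680; 3j²(5 5 4; -4 5 -1) = Δ·Π!·Σ² = 4/143  (sign -1)
B: Δ: 6! 4! 4! / 15! → 1/3153150; sum: t=0:+1/25920 t=1:−1/1920 t=2:+1/1728 t=3:−1/20736 = 1/20736; 3j²(5 5 4; 2 -2 0) = Δ·Π!·Σ² = 1/2574  (sign +1)
I_A²/I_B² = (4/143)/(1/2574) = 72/1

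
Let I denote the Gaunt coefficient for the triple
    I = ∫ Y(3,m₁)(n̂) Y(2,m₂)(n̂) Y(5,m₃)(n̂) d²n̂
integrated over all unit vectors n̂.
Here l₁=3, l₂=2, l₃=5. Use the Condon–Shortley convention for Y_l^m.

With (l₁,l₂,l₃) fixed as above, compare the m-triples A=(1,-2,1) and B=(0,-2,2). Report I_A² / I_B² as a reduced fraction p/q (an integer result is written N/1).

Shared (l₁,l₂,l₃)=(3,2,5): N and (l;000)² cancel in I_A²/I_B².
A: Δ = 0!·6!·4!/11! = 1/2310; Racah Σ t=0..0: t=0:+1/1152 = 1/1152; ⇒ 3j(3 2 5; 1 -2 1)² = 1/154, sgn +1
B: Δ = 0!·6!·4!/11! = 1/2310; Racah Σ t=0..0: t=0:+1/864 = 1/864; ⇒ 3j(3 2 5; 0 -2 2)² = 1/66, sgn -1
I_A²/I_B² = (1/154)/(1/66) = 3/7

3/7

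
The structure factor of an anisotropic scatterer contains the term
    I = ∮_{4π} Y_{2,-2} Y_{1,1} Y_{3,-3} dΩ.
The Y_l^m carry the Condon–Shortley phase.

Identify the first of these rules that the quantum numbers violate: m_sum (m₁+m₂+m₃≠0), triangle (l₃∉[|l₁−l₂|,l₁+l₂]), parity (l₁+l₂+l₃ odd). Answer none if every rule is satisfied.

m_sum

m₁+m₂+m₃ = -2 + 1 − 3 = -4  ✗
triangle: |2−1|=1 ≤ l₃=3 ≤ 2+1=3
parity: l₁+l₂+l₃ = 6 is even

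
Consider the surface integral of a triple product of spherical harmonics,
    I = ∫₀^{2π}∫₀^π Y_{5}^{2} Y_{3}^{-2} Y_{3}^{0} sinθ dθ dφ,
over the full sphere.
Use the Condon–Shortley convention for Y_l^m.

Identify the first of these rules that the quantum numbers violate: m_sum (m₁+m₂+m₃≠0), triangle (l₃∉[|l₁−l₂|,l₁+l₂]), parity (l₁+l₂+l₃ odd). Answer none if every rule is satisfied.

azimuthal sum: 2 − 2 + 0 = 0  ✓
2 ≤ 3 ≤ 8 (triangle on l)  ✓
L = 5 + 3 + 3 = 11 (odd)  ✗

parity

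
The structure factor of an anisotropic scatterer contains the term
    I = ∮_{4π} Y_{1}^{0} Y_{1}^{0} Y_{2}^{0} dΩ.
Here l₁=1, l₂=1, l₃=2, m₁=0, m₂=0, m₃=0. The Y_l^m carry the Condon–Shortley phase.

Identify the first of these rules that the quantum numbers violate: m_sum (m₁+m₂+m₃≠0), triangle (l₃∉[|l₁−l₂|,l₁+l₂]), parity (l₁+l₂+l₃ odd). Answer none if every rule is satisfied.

m₁+m₂+m₃ = 0 + 0 + 0 = 0  ✓
triangle: |1−1|=0 ≤ l₃=2 ≤ 1+1=2  ✓
parity: l₁+l₂+l₃ = 4 is even  ✓

none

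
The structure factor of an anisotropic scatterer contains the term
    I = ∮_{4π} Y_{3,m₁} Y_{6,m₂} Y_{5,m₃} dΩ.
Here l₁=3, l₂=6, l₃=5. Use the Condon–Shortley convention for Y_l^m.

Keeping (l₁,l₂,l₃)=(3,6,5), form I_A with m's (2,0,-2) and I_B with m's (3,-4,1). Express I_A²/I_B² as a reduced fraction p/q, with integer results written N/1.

Shared (l₁,l₂,l₃)=(3,6,5): N and (l;000)² cancel in I_A²/I_B².
A: Δ = 4!·2!·8!/15! = 1/675675; Racah Σ t=0..1: t=0:+1/34560 t=1:−1/8640 = -1/11520; ⇒ 3j(3 6 5; 2 0 -2)² = 3/143, sgn +1
B: Δ = 4!·2!·8!/15! = 1/675675; Racah Σ t=0..0: t=0:+1/69120 = 1/69120; ⇒ 3j(3 6 5; 3 -4 1)² = 4/143, sgn +1
I_A²/I_B² = (3/143)/(4/143) = 3/4

3/4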